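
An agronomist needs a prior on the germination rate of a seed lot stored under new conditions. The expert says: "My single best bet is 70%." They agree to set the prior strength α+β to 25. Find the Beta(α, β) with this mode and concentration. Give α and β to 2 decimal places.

α = 17.10, β = 7.90

For α,β > 1 the Beta mode is (α−1)/(α+β−2). With α+β = 25, the mode is (α−1)/23.
Set (α−1)/23 = 0.7 → α = 1 + 0.7·23 = 17.10.
β = 25 − α = 7.90.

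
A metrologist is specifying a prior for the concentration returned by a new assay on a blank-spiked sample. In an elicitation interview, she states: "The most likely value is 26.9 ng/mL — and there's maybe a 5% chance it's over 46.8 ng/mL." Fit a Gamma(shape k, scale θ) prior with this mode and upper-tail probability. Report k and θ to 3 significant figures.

Gamma(k,θ) with k>1 has mode (k−1)θ, so θ = 26.9/(k−1).
Need P(X < 46.8) = 0.95 with θ tied to k this way. Start at k = 2, θ = 26.9: P(X<46.8) ≈ 0.519.
Too low — raise k to concentrate. Iterating converges to k ≈ 10.1.
Then θ = 26.9/(10.1−1) ≈ 2.96.

k ≈ 10.1, θ ≈ 2.96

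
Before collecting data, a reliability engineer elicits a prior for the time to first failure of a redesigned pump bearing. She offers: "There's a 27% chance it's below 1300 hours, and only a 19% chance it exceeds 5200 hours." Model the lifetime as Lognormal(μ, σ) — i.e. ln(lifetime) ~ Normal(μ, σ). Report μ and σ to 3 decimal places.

If T ~ Lognormal(μ,σ) then ln T ~ Normal(μ,σ), so the p-quantile of ln T is μ + z_p·σ.
ln(1300) = 7.17 and ln(5200) = 8.556; z_{0.27} = -0.6128, z_{0.81} = 0.8779.
σ = (8.556 − 7.17)/(0.8779 − (-0.6128)) = 0.930.
μ = 7.17 − (-0.6128)·0.930 = 7.740.

μ ≈ 7.740, σ ≈ 0.930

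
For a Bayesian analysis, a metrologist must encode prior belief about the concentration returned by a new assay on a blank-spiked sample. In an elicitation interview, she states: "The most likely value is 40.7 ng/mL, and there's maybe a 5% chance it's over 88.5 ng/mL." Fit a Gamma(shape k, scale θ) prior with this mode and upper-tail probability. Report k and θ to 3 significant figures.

Gamma(k,θ) with k>1 has mode (k−1)θ, so θ = 40.7/(k−1).
Need P(X < 88.5) = 0.95 with θ tied to k this way. Start at k = 2, θ = 40.7: P(X<88.5) ≈ 0.639.
Too low — raise k to concentrate. Iterating converges to k ≈ 5.56.
Then θ = 40.7/(5.56−1) ≈ 8.92.

k ≈ 5.56, θ ≈ 8.92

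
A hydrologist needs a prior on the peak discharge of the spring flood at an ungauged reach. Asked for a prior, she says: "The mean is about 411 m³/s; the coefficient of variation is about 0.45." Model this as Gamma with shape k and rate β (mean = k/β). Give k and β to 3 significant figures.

k ≈ 4.94, β ≈ 0.012

For Gamma(k, rate β): mean = k/β, variance = k/β², so CV = 1/√k.
CV = 0.45, hence k = 1/CV² = 4.94.
Then β = k/mean = 4.94/411 = 0.012.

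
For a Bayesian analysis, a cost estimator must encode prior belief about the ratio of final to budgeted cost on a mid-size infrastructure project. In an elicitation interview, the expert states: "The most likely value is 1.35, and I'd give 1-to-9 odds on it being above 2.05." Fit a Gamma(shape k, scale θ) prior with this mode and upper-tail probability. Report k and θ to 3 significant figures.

Gamma(k,θ) with k>1 has mode (k−1)θ, so θ = 1.35/(k−1).
Need P(X < 2.05) = 0.9 with θ tied to k this way. Start at k = 2, θ = 1.35: P(X<2.05) ≈ 0.448.
Too low — raise k to concentrate. Iterating converges to k ≈ 11.7.
Then θ = 1.35/(11.7−1) ≈ 0.126.

k ≈ 11.7, θ ≈ 0.126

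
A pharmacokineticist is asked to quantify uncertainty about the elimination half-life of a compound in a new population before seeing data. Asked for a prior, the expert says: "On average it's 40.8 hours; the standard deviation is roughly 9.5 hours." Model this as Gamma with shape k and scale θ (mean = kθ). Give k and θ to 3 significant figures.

k ≈ 18.4, θ ≈ 2.21

For Gamma(k, scale θ): mean = kθ, variance = kθ², so CV = 1/√k.
CV = SD/mean = 9.5/40.8 = 0.2328, hence k = 1/CV² = 18.4.
Then θ = mean/k = 40.8/18.4 = 2.21.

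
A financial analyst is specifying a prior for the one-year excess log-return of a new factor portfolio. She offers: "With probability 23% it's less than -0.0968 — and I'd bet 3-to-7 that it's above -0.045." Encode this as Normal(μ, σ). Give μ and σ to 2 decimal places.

For Normal(μ,σ), the p-quantile is μ + z_p·σ. Here z_{0.23} = -0.7388, z_{0.7} = 0.5244.
So -0.0968 = μ − 0.7388σ and -0.045 = μ + 0.5244σ.
Subtracting: σ = (-0.045 − -0.0968)/(0.5244 − (-0.7388)) = 0.04.
Then μ = -0.0968 − (-0.7388)·0.04 = -0.07.

μ = -0.07, σ = 0.04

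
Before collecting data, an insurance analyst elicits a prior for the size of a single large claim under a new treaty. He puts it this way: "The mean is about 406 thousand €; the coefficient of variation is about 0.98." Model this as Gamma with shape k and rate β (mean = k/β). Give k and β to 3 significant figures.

k ≈ 1.04, β ≈ 0.00256

For Gamma(k, rate β): mean = k/β, variance = k/β², so CV = 1/√k.
CV = 0.98, hence k = 1/CV² = 1.04.
Then β = k/mean = 1.04/406 = 0.00256.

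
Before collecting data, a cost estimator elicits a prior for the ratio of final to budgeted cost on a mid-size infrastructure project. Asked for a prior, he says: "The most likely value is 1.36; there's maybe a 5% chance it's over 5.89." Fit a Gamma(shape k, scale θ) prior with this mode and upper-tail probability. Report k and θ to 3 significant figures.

Gamma(k,θ) with k>1 has mode (k−1)θ, so θ = 1.36/(k−1).
Need P(X < 5.89) = 0.95 with θ tied to k this way. Start at k = 2, θ = 1.36: P(X<5.89) ≈ 0.930.
Too low — raise k to concentrate. Iterating converges to k ≈ 2.15.
Then θ = 1.36/(2.15−1) ≈ 1.18.

k ≈ 2.15, θ ≈ 1.18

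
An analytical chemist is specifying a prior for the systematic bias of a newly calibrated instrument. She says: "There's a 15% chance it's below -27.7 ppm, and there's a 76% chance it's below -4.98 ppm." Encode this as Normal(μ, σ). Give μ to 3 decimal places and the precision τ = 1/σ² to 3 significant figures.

For Normal(μ,σ), the p-quantile is μ + z_p·σ. Here z_{0.15} = -1.036, z_{0.76} = 0.7063.
So -27.7 = μ − 1.036σ and -4.98 = μ + 0.7063σ.
Subtracting: σ = (-4.98 − -27.7)/(0.7063 − (-1.036)) = 13.037.
Then μ = -27.7 − (-1.036)·13.037 = -14.188.
Precision τ = 1/σ² = 1/13.04² = 0.00588.

μ = -14.188, τ = 0.00588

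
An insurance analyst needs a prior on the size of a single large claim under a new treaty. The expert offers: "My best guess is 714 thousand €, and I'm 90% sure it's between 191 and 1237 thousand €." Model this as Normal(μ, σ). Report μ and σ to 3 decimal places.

μ = 714.000, σ = 317.961

A symmetric 90% interval runs μ ± z·σ with z = 1.645.
Half-width = 523, so σ = 523/1.645 = 317.961.
μ is the stated best guess, 714.000.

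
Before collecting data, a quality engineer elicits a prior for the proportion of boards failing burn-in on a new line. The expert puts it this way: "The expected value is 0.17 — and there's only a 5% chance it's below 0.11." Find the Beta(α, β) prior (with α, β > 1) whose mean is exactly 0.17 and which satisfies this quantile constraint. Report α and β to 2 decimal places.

α ≈ 15.51, β ≈ 75.71

With mean 0.17 fixed, write α = 0.17s, β = 0.83s where s = α+β.
Need P(θ < 0.11) = 0.05 under Beta(0.17s, 0.83s). Normal approximation: (q−m)/√(m(1−m)/s) ≈ z_{0.05} = -1.64, so s ≈ 0.17·0.83·(-1.64)²/(0.11−0.17)² = 106.0.
At s = 106.0: P(θ<0.11) ≈ 0.037. Adjusting to match 0.05 gives s ≈ 91.22.
So α = 0.17·91.22 ≈ 15.51, β = 0.83·91.22 ≈ 75.71.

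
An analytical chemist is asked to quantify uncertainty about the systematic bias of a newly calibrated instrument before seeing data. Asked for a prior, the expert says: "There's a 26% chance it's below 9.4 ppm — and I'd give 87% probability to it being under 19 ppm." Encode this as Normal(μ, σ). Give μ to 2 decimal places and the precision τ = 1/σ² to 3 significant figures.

μ = 12.89, τ = 0.034

The p-quantile of Normal(μ,σ) is μ + z_p·σ, with z_{0.26} = -0.6433 and z_{0.87} = 1.126.
Eliminate σ: μ = (z₂·x₁ − z₁·x₂)/(z₂ − z₁) = (1.126·9.4 − (-0.6433)·19)/1.77 = 12.89.
Then σ = (x₂ − x₁)/(z₂ − z₁) = (19 − 9.4)/1.77 = 5.42.
Precision τ = 1/σ² = 1/5.425² = 0.034.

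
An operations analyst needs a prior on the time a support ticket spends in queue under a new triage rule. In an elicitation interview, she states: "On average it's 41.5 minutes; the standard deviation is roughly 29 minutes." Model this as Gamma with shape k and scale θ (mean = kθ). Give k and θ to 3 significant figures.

k ≈ 2.05, θ ≈ 20.3

For Gamma(k, scale θ): mean = kθ, variance = kθ², so CV = 1/√k.
CV = SD/mean = 29/41.5 = 0.6988, hence k = 1/CV² = 2.05.
Then θ = mean/k = 41.5/2.05 = 20.3.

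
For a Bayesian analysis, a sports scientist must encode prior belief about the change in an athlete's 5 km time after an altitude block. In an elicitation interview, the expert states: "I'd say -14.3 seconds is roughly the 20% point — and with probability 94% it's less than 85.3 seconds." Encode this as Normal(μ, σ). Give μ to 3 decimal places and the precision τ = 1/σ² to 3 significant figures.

For Normal(μ,σ), the p-quantile is μ + z_p·σ. Here z_{0.2} = -0.8416, z_{0.94} = 1.555.
So -14.3 = μ − 0.8416σ and 85.3 = μ + 1.555σ.
Subtracting: σ = (85.3 − -14.3)/(1.555 − (-0.8416)) = 41.562.
Then μ = -14.3 − (-0.8416)·41.562 = 20.680.
Precision τ = 1/σ² = 1/41.56² = 0.000579.

μ = 20.680, τ = 0.000579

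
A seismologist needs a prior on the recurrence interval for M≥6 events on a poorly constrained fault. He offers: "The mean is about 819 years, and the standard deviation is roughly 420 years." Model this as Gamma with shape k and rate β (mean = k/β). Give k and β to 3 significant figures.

For Gamma(k, rate β): mean = k/β, variance = k/β², so CV = 1/√k.
CV = SD/mean = 420/819 = 0.5128, hence k = 1/CV² = 3.8.
Then β = k/mean = 3.8/819 = 0.00464.

k ≈ 3.8, β ≈ 0.00464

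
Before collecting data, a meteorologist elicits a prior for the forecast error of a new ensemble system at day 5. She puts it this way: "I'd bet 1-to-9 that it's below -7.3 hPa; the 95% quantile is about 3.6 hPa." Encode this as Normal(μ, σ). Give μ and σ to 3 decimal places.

For Normal(μ,σ), the p-quantile is μ + z_p·σ. Here z_{0.1} = -1.282, z_{0.95} = 1.645.
So -7.3 = μ − 1.282σ and 3.6 = μ + 1.645σ.
Subtracting: σ = (3.6 − -7.3)/(1.645 − (-1.282)) = 3.725.
Then μ = -7.3 − (-1.282)·3.725 = -2.527.

μ = -2.527, σ = 3.725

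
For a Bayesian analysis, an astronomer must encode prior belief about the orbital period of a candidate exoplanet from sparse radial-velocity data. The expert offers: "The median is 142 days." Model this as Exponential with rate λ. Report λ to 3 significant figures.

λ ≈ 0.00488

Exponential median = ln 2 / λ, so λ = ln 2 / 142.0 = 0.00488.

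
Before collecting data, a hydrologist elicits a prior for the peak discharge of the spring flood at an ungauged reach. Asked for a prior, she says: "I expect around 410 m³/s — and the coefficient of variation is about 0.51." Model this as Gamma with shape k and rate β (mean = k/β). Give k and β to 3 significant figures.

k ≈ 3.84, β ≈ 0.00938

For Gamma(k, rate β): mean = k/β, variance = k/β², so CV = 1/√k.
CV = 0.51, hence k = 1/CV² = 3.84.
Then β = k/mean = 3.84/410 = 0.00938.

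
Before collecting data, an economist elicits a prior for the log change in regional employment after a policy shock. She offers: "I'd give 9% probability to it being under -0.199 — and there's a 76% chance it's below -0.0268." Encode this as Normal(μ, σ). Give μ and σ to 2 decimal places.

μ = -0.09, σ = 0.08

For Normal(μ,σ), the p-quantile is μ + z_p·σ. Here z_{0.09} = -1.341, z_{0.76} = 0.7063.
So -0.199 = μ − 1.341σ and -0.0268 = μ + 0.7063σ.
Subtracting: σ = (-0.0268 − -0.199)/(0.7063 − (-1.341)) = 0.08.
Then μ = -0.199 − (-1.341)·0.08 = -0.09.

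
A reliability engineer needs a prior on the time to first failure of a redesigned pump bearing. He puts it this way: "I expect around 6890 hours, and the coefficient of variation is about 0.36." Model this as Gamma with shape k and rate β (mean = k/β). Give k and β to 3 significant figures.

For Gamma(k, rate β): mean = k/β, variance = k/β², so CV = 1/√k.
CV = 0.36, hence k = 1/CV² = 7.72.
Then β = k/mean = 7.72/6890 = 0.00112.

k ≈ 7.72, β ≈ 0.00112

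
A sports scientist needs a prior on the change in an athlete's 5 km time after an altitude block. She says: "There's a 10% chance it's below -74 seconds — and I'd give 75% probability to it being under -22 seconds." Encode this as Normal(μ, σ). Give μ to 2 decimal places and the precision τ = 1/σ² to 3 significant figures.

μ = -39.93, τ = 0.00141

The p-quantile of Normal(μ,σ) is μ + z_p·σ, with z_{0.1} = -1.282 and z_{0.75} = 0.6745.
Eliminate σ: μ = (z₂·x₁ − z₁·x₂)/(z₂ − z₁) = (0.6745·-74 − (-1.282)·-22)/1.956 = -39.93.
Then σ = (x₂ − x₁)/(z₂ − z₁) = (-22 − -74)/1.956 = 26.58.
Precision τ = 1/σ² = 1/26.58² = 0.00141.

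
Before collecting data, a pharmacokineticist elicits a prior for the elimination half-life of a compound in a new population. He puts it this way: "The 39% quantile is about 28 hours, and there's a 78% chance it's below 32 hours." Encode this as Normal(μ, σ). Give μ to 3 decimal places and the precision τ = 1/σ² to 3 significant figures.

For Normal(μ,σ), the p-quantile is μ + z_p·σ. Here z_{0.39} = -0.2793, z_{0.78} = 0.7722.
So 28 = μ − 0.2793σ and 32 = μ + 0.7722σ.
Subtracting: σ = (32 − 28)/(0.7722 − (-0.2793)) = 3.804.
Then μ = 28 − (-0.2793)·3.804 = 29.063.
Precision τ = 1/σ² = 1/3.804² = 0.0691.

μ = 29.063, τ = 0.0691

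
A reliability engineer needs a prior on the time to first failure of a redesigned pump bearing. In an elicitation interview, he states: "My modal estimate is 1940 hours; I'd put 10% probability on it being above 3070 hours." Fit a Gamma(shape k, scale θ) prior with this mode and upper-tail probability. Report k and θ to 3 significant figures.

Gamma(k,θ) with k>1 has mode (k−1)θ, so θ = 1940/(k−1).
Need P(X < 3070) = 0.9 with θ tied to k this way. Start at k = 2, θ = 1940: P(X<3070) ≈ 0.469.
Too low — raise k to concentrate. Iterating converges to k ≈ 9.9.
Then θ = 1940/(9.9−1) ≈ 218.

k ≈ 9.9, θ ≈ 218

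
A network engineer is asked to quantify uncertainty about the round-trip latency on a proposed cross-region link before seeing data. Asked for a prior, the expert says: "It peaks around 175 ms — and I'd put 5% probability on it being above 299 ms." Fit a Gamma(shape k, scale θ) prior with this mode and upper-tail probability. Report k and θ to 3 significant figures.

k ≈ 10.7, θ ≈ 18

Gamma(k,θ) with k>1 has mode (k−1)θ, so θ = 175/(k−1).
Need P(X < 299) = 0.95 with θ tied to k this way. Start at k = 2, θ = 175: P(X<299) ≈ 0.509.
Too low — raise k to concentrate. Iterating converges to k ≈ 10.7.
Then θ = 175/(10.7−1) ≈ 18.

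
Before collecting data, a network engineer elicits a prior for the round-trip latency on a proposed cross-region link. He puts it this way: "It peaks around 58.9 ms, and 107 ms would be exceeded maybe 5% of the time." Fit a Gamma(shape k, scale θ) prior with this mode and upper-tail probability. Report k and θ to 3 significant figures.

k ≈ 8.82, θ ≈ 7.54

Gamma(k,θ) with k>1 has mode (k−1)θ, so θ = 58.9/(k−1).
Need P(X < 107) = 0.95 with θ tied to k this way. Start at k = 2, θ = 58.9: P(X<107) ≈ 0.542.
Too low — raise k to concentrate. Iterating converges to k ≈ 8.82.
Then θ = 58.9/(8.82−1) ≈ 7.54.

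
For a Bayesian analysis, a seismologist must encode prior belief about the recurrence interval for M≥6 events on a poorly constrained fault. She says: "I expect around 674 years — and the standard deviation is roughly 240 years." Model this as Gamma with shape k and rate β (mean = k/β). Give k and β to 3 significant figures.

k ≈ 7.89, β ≈ 0.0117

For Gamma(k, rate β): mean = k/β, variance = k/β², so CV = 1/√k.
CV = SD/mean = 240/674 = 0.3561, hence k = 1/CV² = 7.89.
Then β = k/mean = 7.89/674 = 0.0117.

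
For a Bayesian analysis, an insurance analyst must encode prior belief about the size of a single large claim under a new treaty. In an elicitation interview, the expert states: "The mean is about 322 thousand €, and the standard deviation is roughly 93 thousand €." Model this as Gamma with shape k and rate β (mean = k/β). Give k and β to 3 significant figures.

k ≈ 12, β ≈ 0.0372

For Gamma(k, rate β): mean = k/β, variance = k/β², so CV = 1/√k.
CV = SD/mean = 93/322 = 0.2888, hence k = 1/CV² = 12.
Then β = k/mean = 12/322 = 0.0372.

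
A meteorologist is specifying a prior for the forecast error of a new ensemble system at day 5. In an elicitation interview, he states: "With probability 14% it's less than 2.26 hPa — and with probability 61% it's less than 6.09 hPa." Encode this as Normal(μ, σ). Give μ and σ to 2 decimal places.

μ = 5.30, σ = 2.82

For Normal(μ,σ), the p-quantile is μ + z_p·σ. Here z_{0.14} = -1.08, z_{0.61} = 0.2793.
So 2.26 = μ − 1.08σ and 6.09 = μ + 0.2793σ.
Subtracting: σ = (6.09 − 2.26)/(0.2793 − (-1.08)) = 2.82.
Then μ = 2.26 − (-1.08)·2.82 = 5.30.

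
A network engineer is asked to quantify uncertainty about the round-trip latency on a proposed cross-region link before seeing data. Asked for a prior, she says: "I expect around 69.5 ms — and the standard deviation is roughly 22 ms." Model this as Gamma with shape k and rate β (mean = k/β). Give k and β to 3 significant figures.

k ≈ 9.98, β ≈ 0.144

For Gamma(k, rate β): mean = k/β, variance = k/β², so CV = 1/√k.
CV = SD/mean = 22/69.5 = 0.3165, hence k = 1/CV² = 9.98.
Then β = k/mean = 9.98/69.5 = 0.144.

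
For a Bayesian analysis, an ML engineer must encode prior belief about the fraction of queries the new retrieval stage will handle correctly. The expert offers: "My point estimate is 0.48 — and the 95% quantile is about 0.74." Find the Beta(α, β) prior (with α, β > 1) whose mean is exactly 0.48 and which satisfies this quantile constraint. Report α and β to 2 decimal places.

With mean 0.48 fixed, write α = 0.48s, β = 0.52s where s = α+β.
Need P(θ < 0.74) = 0.95 under Beta(0.48s, 0.52s). Normal approximation: (q−m)/√(m(1−m)/s) ≈ z_{0.95} = 1.64, so s ≈ 0.48·0.52·(1.64)²/(0.74−0.48)² = 10.0.
At s = 10.0: P(θ<0.74) ≈ 0.957. Adjusting to match 0.95 gives s ≈ 9.24.
So α = 0.48·9.24 ≈ 4.44, β = 0.52·9.24 ≈ 4.81.

α ≈ 4.44, β ≈ 4.81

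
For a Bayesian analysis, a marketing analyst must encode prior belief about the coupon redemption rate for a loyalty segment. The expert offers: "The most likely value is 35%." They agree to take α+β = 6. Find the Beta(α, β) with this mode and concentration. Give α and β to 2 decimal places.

For α,β > 1 the Beta mode is (α−1)/(α+β−2). With α+β = 6, the mode is (α−1)/4.
Set (α−1)/4 = 0.35 → α = 1 + 0.35·4 = 2.40.
β = 6 − α = 3.60.

α = 2.40, β = 3.60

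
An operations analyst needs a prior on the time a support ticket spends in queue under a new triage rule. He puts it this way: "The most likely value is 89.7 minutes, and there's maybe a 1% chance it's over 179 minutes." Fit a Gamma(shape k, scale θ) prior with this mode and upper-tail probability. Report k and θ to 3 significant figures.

Gamma(k,θ) with k>1 has mode (k−1)θ, so θ = 89.7/(k−1).
Need P(X < 179) = 0.99 with θ tied to k this way. Start at k = 2, θ = 89.7: P(X<179) ≈ 0.593.
Too low — raise k to concentrate. Iterating converges to k ≈ 11.3.
Then θ = 89.7/(11.3−1) ≈ 8.71.

k ≈ 11.3, θ ≈ 8.71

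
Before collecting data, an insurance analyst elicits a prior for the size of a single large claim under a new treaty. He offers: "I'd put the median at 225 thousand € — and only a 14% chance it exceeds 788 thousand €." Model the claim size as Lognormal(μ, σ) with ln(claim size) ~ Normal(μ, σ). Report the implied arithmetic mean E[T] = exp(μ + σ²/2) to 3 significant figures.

E[T] ≈ 441 thousand €

If T ~ Lognormal(μ,σ) then ln T ~ Normal(μ,σ), so the p-quantile of ln T is μ + z_p·σ.
ln(225) = 5.416 and ln(788) = 6.669; z_{0.5} = 0, z_{0.86} = 1.08.
σ = (6.669 − 5.416)/(1.08 − (0)) = 1.160.
μ = 5.416 − (0)·1.160 = 5.416.
E[T] = exp(μ + σ²/2) = exp(5.416 + 0.6730) = 441 thousand €.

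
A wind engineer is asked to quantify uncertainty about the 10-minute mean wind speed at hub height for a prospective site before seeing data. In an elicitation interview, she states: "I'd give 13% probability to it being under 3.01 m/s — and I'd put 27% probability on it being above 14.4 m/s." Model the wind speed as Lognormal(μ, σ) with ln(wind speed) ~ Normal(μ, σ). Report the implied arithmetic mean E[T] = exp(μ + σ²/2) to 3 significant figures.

If T ~ Lognormal(μ,σ) then ln T ~ Normal(μ,σ), so the p-quantile of ln T is μ + z_p·σ.
ln(3.01) = 1.102 and ln(14.4) = 2.667; z_{0.13} = -1.126, z_{0.73} = 0.6128.
σ = (2.667 − 1.102)/(0.6128 − (-1.126)) = 0.900.
μ = 1.102 − (-1.126)·0.900 = 2.116.
E[T] = exp(μ + σ²/2) = exp(2.116 + 0.4050) = 12.4 m/s.

E[T] ≈ 12.4 m/s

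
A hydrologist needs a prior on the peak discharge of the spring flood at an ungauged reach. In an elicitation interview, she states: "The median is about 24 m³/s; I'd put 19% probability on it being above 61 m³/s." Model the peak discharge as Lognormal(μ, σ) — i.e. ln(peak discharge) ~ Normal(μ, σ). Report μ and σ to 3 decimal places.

μ ≈ 3.178, σ ≈ 1.063

If T ~ Lognormal(μ,σ) then ln T ~ Normal(μ,σ), so the p-quantile of ln T is μ + z_p·σ.
ln(24) = 3.178 and ln(61) = 4.111; z_{0.5} = 0, z_{0.81} = 0.8779.
σ = (4.111 − 3.178)/(0.8779 − (0)) = 1.063.
μ = 3.178 − (0)·1.063 = 3.178.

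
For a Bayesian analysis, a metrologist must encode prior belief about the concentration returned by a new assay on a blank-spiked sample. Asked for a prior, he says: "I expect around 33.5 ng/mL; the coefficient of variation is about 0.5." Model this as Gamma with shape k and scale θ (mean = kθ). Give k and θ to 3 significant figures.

k ≈ 4, θ ≈ 8.38

For Gamma(k, scale θ): mean = kθ, variance = kθ², so CV = 1/√k.
CV = 0.5, hence k = 1/CV² = 4.
Then θ = mean/k = 33.5/4 = 8.38.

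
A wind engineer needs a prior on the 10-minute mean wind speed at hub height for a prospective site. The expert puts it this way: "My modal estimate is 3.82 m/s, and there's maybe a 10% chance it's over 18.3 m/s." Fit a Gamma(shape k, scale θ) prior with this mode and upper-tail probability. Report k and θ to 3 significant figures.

k ≈ 1.73, θ ≈ 5.26

Gamma(k,θ) with k>1 has mode (k−1)θ, so θ = 3.82/(k−1).
Need P(X < 18.3) = 0.9 with θ tied to k this way. Start at k = 2, θ = 3.82: P(X<18.3) ≈ 0.952.
Too high — lower k to spread out. Iterating converges to k ≈ 1.73.
Then θ = 3.82/(1.73−1) ≈ 5.26.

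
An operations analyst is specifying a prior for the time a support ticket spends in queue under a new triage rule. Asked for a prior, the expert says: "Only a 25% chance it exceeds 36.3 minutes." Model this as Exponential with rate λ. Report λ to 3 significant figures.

P(T > 36.3) = e^(−λ·36.3) = 0.25, so λ = −ln(0.25)/36.3 = 0.0382.

λ ≈ 0.0382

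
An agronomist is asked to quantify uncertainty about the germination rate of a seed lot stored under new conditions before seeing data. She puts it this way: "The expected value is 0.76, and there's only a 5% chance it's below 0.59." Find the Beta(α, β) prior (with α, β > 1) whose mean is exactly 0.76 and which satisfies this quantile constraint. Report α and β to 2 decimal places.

α ≈ 14.76, β ≈ 4.66

With mean 0.76 fixed, write α = 0.76s, β = 0.24s where s = α+β.
Need P(θ < 0.59) = 0.05 under Beta(0.76s, 0.24s). Normal approximation: (q−m)/√(m(1−m)/s) ≈ z_{0.05} = -1.64, so s ≈ 0.76·0.24·(-1.64)²/(0.59−0.76)² = 17.1.
At s = 17.1: P(θ<0.59) ≈ 0.060. Adjusting to match 0.05 gives s ≈ 19.42.
So α = 0.76·19.42 ≈ 14.76, β = 0.24·19.42 ≈ 4.66.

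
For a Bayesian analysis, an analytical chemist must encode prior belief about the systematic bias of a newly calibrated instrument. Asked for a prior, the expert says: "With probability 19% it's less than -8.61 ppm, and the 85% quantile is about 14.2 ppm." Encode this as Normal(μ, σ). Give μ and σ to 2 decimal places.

The p-quantile of Normal(μ,σ) is μ + z_p·σ, with z_{0.19} = -0.8779 and z_{0.85} = 1.036.
Eliminate σ: μ = (z₂·x₁ − z₁·x₂)/(z₂ − z₁) = (1.036·-8.61 − (-0.8779)·14.2)/1.914 = 1.85.
Then σ = (x₂ − x₁)/(z₂ − z₁) = (14.2 − -8.61)/1.914 = 11.92.

μ = 1.85, σ = 11.92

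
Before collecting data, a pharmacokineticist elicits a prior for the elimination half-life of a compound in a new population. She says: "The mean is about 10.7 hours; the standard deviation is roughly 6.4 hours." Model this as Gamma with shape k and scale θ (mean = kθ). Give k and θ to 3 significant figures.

k ≈ 2.8, θ ≈ 3.83

For Gamma(k, scale θ): mean = kθ, variance = kθ², so CV = 1/√k.
CV = SD/mean = 6.4/10.7 = 0.5981, hence k = 1/CV² = 2.8.
Then θ = mean/k = 10.7/2.8 = 3.83.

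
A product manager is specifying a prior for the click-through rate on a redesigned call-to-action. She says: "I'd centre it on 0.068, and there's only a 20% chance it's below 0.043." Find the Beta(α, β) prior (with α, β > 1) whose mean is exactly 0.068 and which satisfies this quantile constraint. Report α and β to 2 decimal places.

With mean 0.068 fixed, write α = 0.068s, β = 0.932s where s = α+β.
Need P(θ < 0.043) = 0.2 under Beta(0.068s, 0.932s). Normal approximation: (q−m)/√(m(1−m)/s) ≈ z_{0.2} = -0.842, so s ≈ 0.068·0.932·(-0.842)²/(0.043−0.068)² = 71.8.
At s = 71.8: P(θ<0.043) ≈ 0.205. Adjusting to match 0.2 gives s ≈ 74.29.
So α = 0.068·74.29 ≈ 5.05, β = 0.932·74.29 ≈ 69.24.

α ≈ 5.05, β ≈ 69.24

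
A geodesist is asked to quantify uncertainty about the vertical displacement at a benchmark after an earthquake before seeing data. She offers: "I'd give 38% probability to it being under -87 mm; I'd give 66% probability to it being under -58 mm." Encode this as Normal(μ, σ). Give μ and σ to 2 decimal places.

For Normal(μ,σ), the p-quantile is μ + z_p·σ. Here z_{0.38} = -0.3055, z_{0.66} = 0.4125.
So -87 = μ − 0.3055σ and -58 = μ + 0.4125σ.
Subtracting: σ = (-58 − -87)/(0.4125 − (-0.3055)) = 40.39.
Then μ = -87 − (-0.3055)·40.39 = -74.66.

μ = -74.66, σ = 40.39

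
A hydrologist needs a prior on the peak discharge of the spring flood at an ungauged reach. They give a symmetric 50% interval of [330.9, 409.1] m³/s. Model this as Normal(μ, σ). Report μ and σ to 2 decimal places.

μ = 370.00, σ = 57.97

A symmetric 50% interval runs μ ± z·σ with z = 0.6745.
Half-width = 39.1, so σ = 39.1/0.6745 = 57.97.
μ is the interval midpoint, 370.00.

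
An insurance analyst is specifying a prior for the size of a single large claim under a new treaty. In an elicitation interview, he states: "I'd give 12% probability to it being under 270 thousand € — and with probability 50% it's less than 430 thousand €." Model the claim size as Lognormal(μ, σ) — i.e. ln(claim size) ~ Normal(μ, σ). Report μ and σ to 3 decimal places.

If T ~ Lognormal(μ,σ) then ln T ~ Normal(μ,σ), so the p-quantile of ln T is μ + z_p·σ.
ln(270) = 5.598 and ln(430) = 6.064; z_{0.12} = -1.175, z_{0.5} = 0.
σ = (6.064 − 5.598)/(0 − (-1.175)) = 0.396.
μ = 5.598 − (-1.175)·0.396 = 6.064.

μ ≈ 6.064, σ ≈ 0.396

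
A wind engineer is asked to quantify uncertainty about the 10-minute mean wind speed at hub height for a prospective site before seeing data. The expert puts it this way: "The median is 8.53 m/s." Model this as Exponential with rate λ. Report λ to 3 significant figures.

Exponential median = ln 2 / λ, so λ = ln 2 / 8.53 = 0.0813.

λ ≈ 0.0813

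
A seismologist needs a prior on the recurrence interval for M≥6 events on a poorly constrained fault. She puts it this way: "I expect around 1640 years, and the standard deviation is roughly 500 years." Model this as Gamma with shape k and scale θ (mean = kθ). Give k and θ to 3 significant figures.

k ≈ 10.8, θ ≈ 152

For Gamma(k, scale θ): mean = kθ, variance = kθ², so CV = 1/√k.
CV = SD/mean = 500/1640 = 0.3049, hence k = 1/CV² = 10.8.
Then θ = mean/k = 1640/10.8 = 152.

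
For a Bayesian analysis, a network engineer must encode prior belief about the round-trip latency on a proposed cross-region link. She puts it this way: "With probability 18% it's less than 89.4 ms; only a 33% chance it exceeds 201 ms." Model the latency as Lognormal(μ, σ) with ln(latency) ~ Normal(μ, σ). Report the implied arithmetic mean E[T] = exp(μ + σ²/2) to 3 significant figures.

If T ~ Lognormal(μ,σ) then ln T ~ Normal(μ,σ), so the p-quantile of ln T is μ + z_p·σ.
ln(89.4) = 4.493 and ln(201) = 5.303; z_{0.18} = -0.9154, z_{0.67} = 0.4399.
σ = (5.303 − 4.493)/(0.4399 − (-0.9154)) = 0.598.
μ = 4.493 − (-0.9154)·0.598 = 5.040.
E[T] = exp(μ + σ²/2) = exp(5.040 + 0.1787) = 185 ms.

E[T] ≈ 185 ms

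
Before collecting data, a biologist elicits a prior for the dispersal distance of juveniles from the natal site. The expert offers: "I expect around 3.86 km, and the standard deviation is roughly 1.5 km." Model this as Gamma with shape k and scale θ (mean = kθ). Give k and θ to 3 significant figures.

For Gamma(k, scale θ): mean = kθ, variance = kθ², so CV = 1/√k.
CV = SD/mean = 1.5/3.86 = 0.3886, hence k = 1/CV² = 6.62.
Then θ = mean/k = 3.86/6.62 = 0.583.

k ≈ 6.62, θ ≈ 0.583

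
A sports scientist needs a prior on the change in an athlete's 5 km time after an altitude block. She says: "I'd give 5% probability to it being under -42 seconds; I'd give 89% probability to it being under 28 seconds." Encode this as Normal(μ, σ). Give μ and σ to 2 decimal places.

The p-quantile of Normal(μ,σ) is μ + z_p·σ, with z_{0.05} = -1.645 and z_{0.89} = 1.227.
Eliminate σ: μ = (z₂·x₁ − z₁·x₂)/(z₂ − z₁) = (1.227·-42 − (-1.645)·28)/2.871 = -1.90.
Then σ = (x₂ − x₁)/(z₂ − z₁) = (28 − -42)/2.871 = 24.38.

μ = -1.90, σ = 24.38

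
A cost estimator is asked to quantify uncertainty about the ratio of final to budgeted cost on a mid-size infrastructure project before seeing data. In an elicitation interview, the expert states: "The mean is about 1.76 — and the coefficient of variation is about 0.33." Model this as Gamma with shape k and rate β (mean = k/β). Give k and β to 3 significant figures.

For Gamma(k, rate β): mean = k/β, variance = k/β², so CV = 1/√k.
CV = 0.33, hence k = 1/CV² = 9.18.
Then β = k/mean = 9.18/1.76 = 5.22.

k ≈ 9.18, β ≈ 5.22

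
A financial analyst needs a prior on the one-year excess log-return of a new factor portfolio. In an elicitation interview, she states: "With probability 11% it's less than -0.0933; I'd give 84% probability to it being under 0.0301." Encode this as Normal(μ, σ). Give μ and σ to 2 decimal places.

μ = -0.03, σ = 0.06

For Normal(μ,σ), the p-quantile is μ + z_p·σ. Here z_{0.11} = -1.227, z_{0.84} = 0.9945.
So -0.0933 = μ − 1.227σ and 0.0301 = μ + 0.9945σ.
Subtracting: σ = (0.0301 − -0.0933)/(0.9945 − (-1.227)) = 0.06.
Then μ = -0.0933 − (-1.227)·0.06 = -0.03.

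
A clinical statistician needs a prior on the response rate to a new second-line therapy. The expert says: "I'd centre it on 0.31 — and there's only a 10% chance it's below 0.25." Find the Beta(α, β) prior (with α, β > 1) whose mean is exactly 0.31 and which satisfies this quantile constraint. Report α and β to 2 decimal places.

With mean 0.31 fixed, write α = 0.31s, β = 0.69s where s = α+β.
Need P(θ < 0.25) = 0.1 under Beta(0.31s, 0.69s). Normal approximation: (q−m)/√(m(1−m)/s) ≈ z_{0.1} = -1.28, so s ≈ 0.31·0.69·(-1.28)²/(0.25−0.31)² = 97.6.
At s = 97.6: P(θ<0.25) ≈ 0.096. Adjusting to match 0.1 gives s ≈ 94.27.
So α = 0.31·94.27 ≈ 29.22, β = 0.69·94.27 ≈ 65.04.

α ≈ 29.22, β ≈ 65.04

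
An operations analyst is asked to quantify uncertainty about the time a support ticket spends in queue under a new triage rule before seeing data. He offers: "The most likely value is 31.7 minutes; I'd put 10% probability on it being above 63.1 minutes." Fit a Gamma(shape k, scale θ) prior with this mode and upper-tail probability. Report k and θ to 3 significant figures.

k ≈ 5.05, θ ≈ 7.84

Gamma(k,θ) with k>1 has mode (k−1)θ, so θ = 31.7/(k−1).
Need P(X < 63.1) = 0.9 with θ tied to k this way. Start at k = 2, θ = 31.7: P(X<63.1) ≈ 0.591.
Too low — raise k to concentrate. Iterating converges to k ≈ 5.05.
Then θ = 31.7/(5.05−1) ≈ 7.84.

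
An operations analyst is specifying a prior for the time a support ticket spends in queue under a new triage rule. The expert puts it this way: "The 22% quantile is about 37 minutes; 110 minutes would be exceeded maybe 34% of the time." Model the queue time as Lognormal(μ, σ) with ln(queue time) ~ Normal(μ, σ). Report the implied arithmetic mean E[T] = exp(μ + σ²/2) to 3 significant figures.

E[T] ≈ 115 minutes

If T ~ Lognormal(μ,σ) then ln T ~ Normal(μ,σ), so the p-quantile of ln T is μ + z_p·σ.
ln(37) = 3.611 and ln(110) = 4.7; z_{0.22} = -0.7722, z_{0.66} = 0.4125.
σ = (4.7 − 3.611)/(0.4125 − (-0.7722)) = 0.920.
μ = 3.611 − (-0.7722)·0.920 = 4.321.
E[T] = exp(μ + σ²/2) = exp(4.321 + 0.4230) = 115 minutes.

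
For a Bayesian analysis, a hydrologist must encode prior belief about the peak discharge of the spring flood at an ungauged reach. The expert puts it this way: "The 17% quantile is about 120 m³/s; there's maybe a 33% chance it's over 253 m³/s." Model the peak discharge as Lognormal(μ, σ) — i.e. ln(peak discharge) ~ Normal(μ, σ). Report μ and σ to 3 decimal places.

μ ≈ 5.298, σ ≈ 0.535

If T ~ Lognormal(μ,σ) then ln T ~ Normal(μ,σ), so the p-quantile of ln T is μ + z_p·σ.
ln(120) = 4.787 and ln(253) = 5.533; z_{0.17} = -0.9542, z_{0.67} = 0.4399.
σ = (5.533 − 4.787)/(0.4399 − (-0.9542)) = 0.535.
μ = 4.787 − (-0.9542)·0.535 = 5.298.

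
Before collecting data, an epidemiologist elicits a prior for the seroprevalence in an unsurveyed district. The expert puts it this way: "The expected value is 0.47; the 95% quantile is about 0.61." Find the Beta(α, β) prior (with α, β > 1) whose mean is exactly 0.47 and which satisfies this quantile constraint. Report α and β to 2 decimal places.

With mean 0.47 fixed, write α = 0.47s, β = 0.53s where s = α+β.
Need P(θ < 0.61) = 0.95 under Beta(0.47s, 0.53s). Normal approximation: (q−m)/√(m(1−m)/s) ≈ z_{0.95} = 1.64, so s ≈ 0.47·0.53·(1.64)²/(0.61−0.47)² = 34.4.
At s = 34.4: P(θ<0.61) ≈ 0.951. Adjusting to match 0.95 gives s ≈ 34.01.
So α = 0.47·34.01 ≈ 15.98, β = 0.53·34.01 ≈ 18.03.

α ≈ 15.98, β ≈ 18.03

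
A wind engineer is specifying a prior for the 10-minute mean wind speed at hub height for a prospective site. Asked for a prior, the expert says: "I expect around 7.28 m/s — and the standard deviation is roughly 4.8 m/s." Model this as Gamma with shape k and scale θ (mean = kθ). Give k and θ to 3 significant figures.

For Gamma(k, scale θ): mean = kθ, variance = kθ², so CV = 1/√k.
CV = SD/mean = 4.8/7.28 = 0.6593, hence k = 1/CV² = 2.3.
Then θ = mean/k = 7.28/2.3 = 3.16.

k ≈ 2.3, θ ≈ 3.16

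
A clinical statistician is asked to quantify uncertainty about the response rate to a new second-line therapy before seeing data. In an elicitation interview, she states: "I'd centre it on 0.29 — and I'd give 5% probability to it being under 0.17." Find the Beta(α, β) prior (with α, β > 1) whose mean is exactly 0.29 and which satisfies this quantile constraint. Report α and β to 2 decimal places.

α ≈ 9.66, β ≈ 23.65

With mean 0.29 fixed, write α = 0.29s, β = 0.71s where s = α+β.
Need P(θ < 0.17) = 0.05 under Beta(0.29s, 0.71s). Normal approximation: (q−m)/√(m(1−m)/s) ≈ z_{0.05} = -1.64, so s ≈ 0.29·0.71·(-1.64)²/(0.17−0.29)² = 38.7.
At s = 38.7: P(θ<0.17) ≈ 0.037. Adjusting to match 0.05 gives s ≈ 33.31.
So α = 0.29·33.31 ≈ 9.66, β = 0.71·33.31 ≈ 23.65.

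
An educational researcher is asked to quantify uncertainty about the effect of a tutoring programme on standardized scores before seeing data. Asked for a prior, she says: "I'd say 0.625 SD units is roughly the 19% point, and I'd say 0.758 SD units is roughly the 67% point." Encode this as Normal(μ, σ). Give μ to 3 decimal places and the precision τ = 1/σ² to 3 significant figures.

The p-quantile of Normal(μ,σ) is μ + z_p·σ, with z_{0.19} = -0.8779 and z_{0.67} = 0.4399.
Eliminate σ: μ = (z₂·x₁ − z₁·x₂)/(z₂ − z₁) = (0.4399·0.625 − (-0.8779)·0.758)/1.318 = 0.714.
Then σ = (x₂ − x₁)/(z₂ − z₁) = (0.758 − 0.625)/1.318 = 0.101.
Precision τ = 1/σ² = 1/0.1009² = 98.2.

μ = 0.714, τ = 98.2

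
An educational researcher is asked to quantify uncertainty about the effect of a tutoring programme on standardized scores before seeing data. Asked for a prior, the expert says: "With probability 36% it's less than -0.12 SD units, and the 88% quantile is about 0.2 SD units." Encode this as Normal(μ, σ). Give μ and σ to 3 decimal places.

μ = -0.045, σ = 0.209

The p-quantile of Normal(μ,σ) is μ + z_p·σ, with z_{0.36} = -0.3585 and z_{0.88} = 1.175.
Eliminate σ: μ = (z₂·x₁ − z₁·x₂)/(z₂ − z₁) = (1.175·-0.12 − (-0.3585)·0.2)/1.533 = -0.045.
Then σ = (x₂ − x₁)/(z₂ − z₁) = (0.2 − -0.12)/1.533 = 0.209.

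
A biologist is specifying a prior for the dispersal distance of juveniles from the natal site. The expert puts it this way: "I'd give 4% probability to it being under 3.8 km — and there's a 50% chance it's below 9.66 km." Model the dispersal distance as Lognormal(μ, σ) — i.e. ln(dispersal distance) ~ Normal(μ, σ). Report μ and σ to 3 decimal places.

μ ≈ 2.268, σ ≈ 0.533

If T ~ Lognormal(μ,σ) then ln T ~ Normal(μ,σ), so the p-quantile of ln T is μ + z_p·σ.
ln(3.8) = 1.335 and ln(9.66) = 2.268; z_{0.04} = -1.751, z_{0.5} = 0.
σ = (2.268 − 1.335)/(0 − (-1.751)) = 0.533.
μ = 1.335 − (-1.751)·0.533 = 2.268.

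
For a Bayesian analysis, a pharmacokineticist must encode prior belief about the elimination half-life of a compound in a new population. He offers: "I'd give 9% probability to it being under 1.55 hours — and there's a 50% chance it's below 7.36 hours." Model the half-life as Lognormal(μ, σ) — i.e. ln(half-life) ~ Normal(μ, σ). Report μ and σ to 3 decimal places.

μ ≈ 1.996, σ ≈ 1.162

If T ~ Lognormal(μ,σ) then ln T ~ Normal(μ,σ), so the p-quantile of ln T is μ + z_p·σ.
ln(1.55) = 0.4383 and ln(7.36) = 1.996; z_{0.09} = -1.341, z_{0.5} = 0.
σ = (1.996 − 0.4383)/(0 − (-1.341)) = 1.162.
μ = 0.4383 − (-1.341)·1.162 = 1.996.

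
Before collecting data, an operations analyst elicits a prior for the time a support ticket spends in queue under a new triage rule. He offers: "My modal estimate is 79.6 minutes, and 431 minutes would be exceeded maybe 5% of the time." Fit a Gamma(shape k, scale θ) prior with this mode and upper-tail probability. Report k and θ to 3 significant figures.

Gamma(k,θ) with k>1 has mode (k−1)θ, so θ = 79.6/(k−1).
Need P(X < 431) = 0.95 with θ tied to k this way. Start at k = 2, θ = 79.6: P(X<431) ≈ 0.971.
Too high — lower k to spread out. Iterating converges to k ≈ 1.82.
Then θ = 79.6/(1.82−1) ≈ 96.8.

k ≈ 1.82, θ ≈ 96.8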